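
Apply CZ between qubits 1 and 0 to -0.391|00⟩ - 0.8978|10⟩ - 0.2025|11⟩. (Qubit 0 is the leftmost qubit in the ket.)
-0.391|00⟩ - 0.8978|10⟩ + 0.2025|11⟩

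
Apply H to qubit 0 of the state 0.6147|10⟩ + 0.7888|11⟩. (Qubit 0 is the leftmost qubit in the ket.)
0.4347|00⟩ + 0.5578|01⟩ - 0.4347|10⟩ - 0.5578|11⟩

H on qubit 0 mixes each pair of kets that differ only in qubit 0: amplitudes (a, b) of (|…0…⟩, |…1…⟩) become ((a + b)/√2, (a − b)/√2). Kets absent from the input have amplitude 0.
(|00⟩, |10⟩): (a, b) = (0, 0.6147) → (0.4347, -0.4347)
(|01⟩, |11⟩): (a, b) = (0, 0.7888) → (0.5578, -0.5578)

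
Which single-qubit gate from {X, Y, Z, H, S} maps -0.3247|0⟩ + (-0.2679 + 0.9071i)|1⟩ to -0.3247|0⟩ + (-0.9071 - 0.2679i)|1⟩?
S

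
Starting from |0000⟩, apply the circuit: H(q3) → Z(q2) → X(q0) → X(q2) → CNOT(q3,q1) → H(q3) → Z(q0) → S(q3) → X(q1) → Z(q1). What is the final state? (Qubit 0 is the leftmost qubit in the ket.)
-1/2|1010⟩ + (1/2)i|1011⟩ + 1/2|1110⟩ + (1/2)i|1111⟩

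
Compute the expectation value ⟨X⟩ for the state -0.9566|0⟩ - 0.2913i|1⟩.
0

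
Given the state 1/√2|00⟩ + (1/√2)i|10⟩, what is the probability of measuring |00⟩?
1/2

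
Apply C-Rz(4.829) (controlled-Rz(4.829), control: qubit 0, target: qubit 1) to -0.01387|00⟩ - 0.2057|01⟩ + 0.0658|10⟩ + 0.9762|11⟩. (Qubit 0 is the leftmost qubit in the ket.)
-0.01387|00⟩ - 0.2057|01⟩ + (-0.04916 - 0.04374i)|10⟩ + (-0.7293 + 0.6489i)|11⟩

C-Rz(4.829) leaves the control-|0⟩ kets |00⟩, |01⟩ unchanged and applies Rz(4.829) to qubit 1 on the control-|1⟩ pair (|10⟩, |11⟩).
Rz(4.829) = [[e^(−iθ/2), 0], [0, e^(iθ/2)]] with e^(±iθ/2) = cos(θ/2) ± i·sin(θ/2); θ = 4.829, cos(θ/2) ≈ -0.74711, sin(θ/2) ≈ 0.6647.
With a = amp(|10⟩) = 0.0658 and b = amp(|11⟩) = 0.9762:
new amp(|10⟩) = (-0.74711 - 0.6647i)·a = (-0.04916 - 0.04374i)
new amp(|11⟩) = (-0.74711 + 0.6647i)·b = (-0.7293 + 0.6489i)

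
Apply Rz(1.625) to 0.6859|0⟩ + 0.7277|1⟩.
(0.4717 - 0.498i)|0⟩ + (0.5004 + 0.5283i)|1⟩

Rz(1.625) = [[e^(−iθ/2), 0], [0, e^(iθ/2)]] with e^(±iθ/2) = cos(θ/2) ± i·sin(θ/2); θ = 1.625, cos(θ/2) ≈ 0.687686, sin(θ/2) ≈ 0.726009.
With a = amp(|0⟩) = 0.6859 and b = amp(|1⟩) = 0.7277:
new amp(|0⟩) = (0.687686 - 0.726009i)·a = (0.4717 - 0.498i)
new amp(|1⟩) = (0.687686 + 0.726009i)·b = (0.5004 + 0.5283i)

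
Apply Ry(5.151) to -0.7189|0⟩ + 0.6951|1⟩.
0.2339|0⟩ - 0.9722|1⟩

Ry(5.151) = [[cos(θ/2), −sin(θ/2)], [sin(θ/2), cos(θ/2)]]; θ = 5.151, cos(θ/2) ≈ -0.844003, sin(θ/2) ≈ 0.536338.
With a = amp(|0⟩) = -0.7189 and b = amp(|1⟩) = 0.6951:
new amp(|0⟩) = (-0.844003)·a + (-0.536338)·b = 0.2339
new amp(|1⟩) = (0.536338)·a + (-0.844003)·b = -0.9722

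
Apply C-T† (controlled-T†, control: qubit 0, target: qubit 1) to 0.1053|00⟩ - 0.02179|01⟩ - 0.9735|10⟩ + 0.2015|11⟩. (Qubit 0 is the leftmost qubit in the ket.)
0.1053|00⟩ - 0.02179|01⟩ - 0.9735|10⟩ + (0.1425 - 0.1425i)|11⟩

C-T† leaves the control-|0⟩ kets |00⟩, |01⟩ unchanged and applies T† to qubit 1 on the control-|1⟩ pair (|10⟩, |11⟩).
T† = [[1, 0], [0, (1/√2 - (1/√2)i)]].
With a = amp(|10⟩) = -0.9735 and b = amp(|11⟩) = 0.2015:
new amp(|10⟩) = (1)·a = -0.9735
new amp(|11⟩) = (1/√2 - (1/√2)i)·b = (0.1425 - 0.1425i)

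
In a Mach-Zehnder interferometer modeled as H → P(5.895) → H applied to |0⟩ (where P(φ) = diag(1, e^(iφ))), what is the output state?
(0.9628 - 0.1893i)|0⟩ + (0.0372 + 0.1893i)|1⟩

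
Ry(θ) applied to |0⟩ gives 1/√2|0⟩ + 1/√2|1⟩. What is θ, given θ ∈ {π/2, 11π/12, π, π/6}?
π/2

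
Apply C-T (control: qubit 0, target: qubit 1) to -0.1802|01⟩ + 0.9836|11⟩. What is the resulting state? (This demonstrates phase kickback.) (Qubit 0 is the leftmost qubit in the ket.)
-0.1802|01⟩ + (0.6955 + 0.6955i)|11⟩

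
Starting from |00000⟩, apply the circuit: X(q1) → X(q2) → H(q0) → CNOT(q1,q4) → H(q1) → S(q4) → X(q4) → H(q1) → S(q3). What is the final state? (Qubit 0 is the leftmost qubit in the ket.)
(1/√2)i|01100⟩ + (1/√2)i|11100⟩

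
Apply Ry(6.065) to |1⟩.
-0.1089|0⟩ - 0.9941|1⟩

Ry(6.065) = [[cos(θ/2), −sin(θ/2)], [sin(θ/2), cos(θ/2)]]; θ = 6.065, cos(θ/2) ≈ -0.994055, sin(θ/2) ≈ 0.108876.
With a = amp(|0⟩) = 0 and b = amp(|1⟩) = 1:
new amp(|0⟩) = (-0.994055)·a + (-0.108876)·b = -0.1089
new amp(|1⟩) = (0.108876)·a + (-0.994055)·b = -0.9941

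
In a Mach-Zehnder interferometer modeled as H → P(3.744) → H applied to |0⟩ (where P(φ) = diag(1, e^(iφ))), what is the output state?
(0.08801 - 0.2833i)|0⟩ + (0.912 + 0.2833i)|1⟩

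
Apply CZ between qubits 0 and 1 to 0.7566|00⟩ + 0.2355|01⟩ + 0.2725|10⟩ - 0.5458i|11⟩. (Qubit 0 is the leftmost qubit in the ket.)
0.7566|00⟩ + 0.2355|01⟩ + 0.2725|10⟩ + 0.5458i|11⟩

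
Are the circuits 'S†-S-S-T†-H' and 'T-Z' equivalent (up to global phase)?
No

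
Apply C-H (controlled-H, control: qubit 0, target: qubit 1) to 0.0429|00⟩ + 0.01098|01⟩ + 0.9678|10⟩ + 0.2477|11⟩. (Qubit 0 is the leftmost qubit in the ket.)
0.0429|00⟩ + 0.01098|01⟩ + 0.8595|10⟩ + 0.5092|11⟩

C-H leaves the control-|0⟩ kets |00⟩, |01⟩ unchanged and applies H to qubit 1 on the control-|1⟩ pair (|10⟩, |11⟩).
H = [[1/√2, 1/√2], [1/√2, -1/√2]].
With a = amp(|10⟩) = 0.9678 and b = amp(|11⟩) = 0.2477:
new amp(|10⟩) = (1/√2)·a + (1/√2)·b = 0.8595
new amp(|11⟩) = (1/√2)·a + (-1/√2)·b = 0.5092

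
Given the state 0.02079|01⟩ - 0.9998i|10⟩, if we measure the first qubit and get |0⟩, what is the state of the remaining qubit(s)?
|1⟩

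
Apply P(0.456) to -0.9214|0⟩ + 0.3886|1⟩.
-0.9214|0⟩ + (0.3489 + 0.1711i)|1⟩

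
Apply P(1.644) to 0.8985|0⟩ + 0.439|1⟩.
0.8985|0⟩ + (-0.03211 + 0.4378i)|1⟩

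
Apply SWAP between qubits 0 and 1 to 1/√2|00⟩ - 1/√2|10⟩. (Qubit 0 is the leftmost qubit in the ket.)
1/√2|00⟩ - 1/√2|01⟩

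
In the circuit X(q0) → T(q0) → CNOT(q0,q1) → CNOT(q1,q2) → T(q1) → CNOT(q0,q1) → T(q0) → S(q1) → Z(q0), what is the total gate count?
9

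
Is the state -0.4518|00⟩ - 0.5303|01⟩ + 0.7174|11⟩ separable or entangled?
Entangled

Writing the state as a|00⟩ + b|01⟩ + c|10⟩ + d|11⟩, it is a product state iff ad − bc = 0.
Here (a, b, c, d) = (-0.4518, -0.5303, 0, 0.7174): ad − bc = (-0.4518)(0.7174) − (-0.5303)(0) = -0.3241 ≠ 0, so the state is entangled.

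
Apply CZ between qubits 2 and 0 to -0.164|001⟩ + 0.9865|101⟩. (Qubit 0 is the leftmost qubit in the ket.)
-0.164|001⟩ - 0.9865|101⟩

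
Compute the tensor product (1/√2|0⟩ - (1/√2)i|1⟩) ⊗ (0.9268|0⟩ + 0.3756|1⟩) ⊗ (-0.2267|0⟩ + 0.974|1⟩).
-0.1486|000⟩ + 0.6383|001⟩ - 0.06021|010⟩ + 0.2587|011⟩ + 0.1486i|100⟩ - 0.6383i|101⟩ + 0.06021i|110⟩ - 0.2587i|111⟩

amp(|b₁b₂…⟩) = product of the factor amplitudes for bits b₁, b₂, …; only kets whose every factor amplitude is nonzero survive.
|000⟩: (1/√2)(0.9268)(-0.2267) = -0.1486
|001⟩: (1/√2)(0.9268)(0.974) = 0.6383
|010⟩: (1/√2)(0.3756)(-0.2267) = -0.06021
|011⟩: (1/√2)(0.3756)(0.974) = 0.2587
|100⟩: (-(1/√2)i)(0.9268)(-0.2267) = 0.1486i
|101⟩: (-(1/√2)i)(0.9268)(0.974) = -0.6383i
|110⟩: (-(1/√2)i)(0.3756)(-0.2267) = 0.06021i
|111⟩: (-(1/√2)i)(0.3756)(0.974) = -0.2587i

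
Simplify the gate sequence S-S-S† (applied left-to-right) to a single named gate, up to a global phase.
S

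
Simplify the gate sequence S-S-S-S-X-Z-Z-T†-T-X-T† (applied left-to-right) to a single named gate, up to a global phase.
T†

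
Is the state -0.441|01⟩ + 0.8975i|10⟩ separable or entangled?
Entangled

Writing the state as a|00⟩ + b|01⟩ + c|10⟩ + d|11⟩, it is a product state iff ad − bc = 0.
Here (a, b, c, d) = (0, -0.441, 0.8975i, 0): ad − bc = (0)(0) − (-0.441)(0.8975i) = 0.3958i ≠ 0, so the state is entangled.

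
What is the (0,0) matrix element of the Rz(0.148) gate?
(0.9973 - 0.07393i)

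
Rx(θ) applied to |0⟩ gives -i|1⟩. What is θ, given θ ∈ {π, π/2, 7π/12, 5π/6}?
π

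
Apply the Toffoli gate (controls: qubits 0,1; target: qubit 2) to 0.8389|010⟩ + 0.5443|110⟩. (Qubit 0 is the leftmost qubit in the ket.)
0.8389|010⟩ + 0.5443|111⟩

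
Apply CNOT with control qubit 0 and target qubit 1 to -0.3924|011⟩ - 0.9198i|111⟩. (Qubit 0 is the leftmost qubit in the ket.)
-0.3924|011⟩ - 0.9198i|101⟩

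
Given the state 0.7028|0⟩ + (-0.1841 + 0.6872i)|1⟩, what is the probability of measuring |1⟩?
0.5061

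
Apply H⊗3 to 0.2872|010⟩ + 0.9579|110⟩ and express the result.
0.4402|000⟩ + 0.4402|001⟩ - 0.4402|010⟩ - 0.4402|011⟩ - 0.2371|100⟩ - 0.2371|101⟩ + 0.2371|110⟩ + 0.2371|111⟩

H⊗3 gives amp(|y⟩) = (1/2√2) Σ_x (−1)^(x·y) amp(|x⟩), where x·y is the number of positions in which both x and y have a 1.
|000⟩: (0.2872 + 0.9579)/(2√2) = 0.4402
|001⟩: (0.2872 + 0.9579)/(2√2) = 0.4402
|010⟩: (-0.2872 - 0.9579)/(2√2) = -0.4402
|011⟩: (-0.2872 - 0.9579)/(2√2) = -0.4402
|100⟩: (0.2872 - 0.9579)/(2√2) = -0.2371
|101⟩: (0.2872 - 0.9579)/(2√2) = -0.2371
|110⟩: (-0.2872 + 0.9579)/(2√2) = 0.2371
|111⟩: (-0.2872 + 0.9579)/(2√2) = 0.2371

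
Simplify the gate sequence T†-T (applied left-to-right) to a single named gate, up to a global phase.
I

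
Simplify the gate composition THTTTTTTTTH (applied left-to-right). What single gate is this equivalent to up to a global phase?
T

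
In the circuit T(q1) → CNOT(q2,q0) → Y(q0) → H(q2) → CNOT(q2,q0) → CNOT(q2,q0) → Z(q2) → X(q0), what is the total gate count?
8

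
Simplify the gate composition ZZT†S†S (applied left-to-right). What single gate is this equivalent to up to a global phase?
T†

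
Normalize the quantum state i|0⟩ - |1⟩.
(1/√2)i|0⟩ - 1/√2|1⟩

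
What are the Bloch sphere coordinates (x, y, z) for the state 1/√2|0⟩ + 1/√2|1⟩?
(1, 0, 0)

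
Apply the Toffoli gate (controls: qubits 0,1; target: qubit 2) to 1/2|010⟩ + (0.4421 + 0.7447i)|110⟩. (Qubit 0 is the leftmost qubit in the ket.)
1/2|010⟩ + (0.4421 + 0.7447i)|111⟩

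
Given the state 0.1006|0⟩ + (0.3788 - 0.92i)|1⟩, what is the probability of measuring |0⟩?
0.01012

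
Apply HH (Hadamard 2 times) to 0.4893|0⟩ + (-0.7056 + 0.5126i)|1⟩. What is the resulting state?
0.4893|0⟩ + (-0.7056 + 0.5126i)|1⟩

H² = I, so an even number of Hadamards cancels: H^2 = I and the state is unchanged.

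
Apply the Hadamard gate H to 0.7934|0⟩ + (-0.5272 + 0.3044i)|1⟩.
(0.1882 + 0.2152i)|0⟩ + (0.9338 - 0.2152i)|1⟩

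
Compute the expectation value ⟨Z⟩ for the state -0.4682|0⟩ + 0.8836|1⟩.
-0.5615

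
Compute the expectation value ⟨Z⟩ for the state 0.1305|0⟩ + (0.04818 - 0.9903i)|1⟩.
-0.966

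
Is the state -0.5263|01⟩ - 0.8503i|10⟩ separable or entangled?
Entangled

Writing the state as a|00⟩ + b|01⟩ + c|10⟩ + d|11⟩, it is a product state iff ad − bc = 0.
Here (a, b, c, d) = (0, -0.5263, -0.8503i, 0): ad − bc = (0)(0) − (-0.5263)(-0.8503i) = -0.4475i ≠ 0, so the state is entangled.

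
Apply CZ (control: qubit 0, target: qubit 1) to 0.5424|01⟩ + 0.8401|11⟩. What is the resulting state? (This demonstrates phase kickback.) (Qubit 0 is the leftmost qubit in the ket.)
0.5424|01⟩ - 0.8401|11⟩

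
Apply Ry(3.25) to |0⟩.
-0.05418|0⟩ + 0.9985|1⟩

Ry(3.25) = [[cos(θ/2), −sin(θ/2)], [sin(θ/2), cos(θ/2)]]; θ = 3.25, cos(θ/2) ≈ -0.0541771, sin(θ/2) ≈ 0.998531.
With a = amp(|0⟩) = 1 and b = amp(|1⟩) = 0:
new amp(|0⟩) = (-0.0541771)·a + (-0.998531)·b = -0.05418
new amp(|1⟩) = (0.998531)·a + (-0.0541771)·b = 0.9985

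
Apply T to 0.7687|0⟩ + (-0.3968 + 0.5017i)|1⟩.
0.7687|0⟩ + (-0.6353 + 0.07418i)|1⟩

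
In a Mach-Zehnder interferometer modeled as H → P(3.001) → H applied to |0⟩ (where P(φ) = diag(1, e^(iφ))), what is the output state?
(0.004933 + 0.07006i)|0⟩ + (0.9951 - 0.07006i)|1⟩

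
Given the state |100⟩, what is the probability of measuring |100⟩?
1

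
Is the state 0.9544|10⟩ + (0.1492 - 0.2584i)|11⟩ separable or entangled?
Separable

Writing the state as a|00⟩ + b|01⟩ + c|10⟩ + d|11⟩, it is a product state iff ad − bc = 0.
Here (a, b, c, d) = (0, 0, 0.9544, (0.1492 - 0.2584i)): ad − bc = (0)(0.1492 - 0.2584i) − (0)(0.9544) = 0, so the state is separable.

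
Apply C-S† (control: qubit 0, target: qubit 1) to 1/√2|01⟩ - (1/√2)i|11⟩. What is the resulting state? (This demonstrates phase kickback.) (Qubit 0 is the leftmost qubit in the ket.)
1/√2|01⟩ - 1/√2|11⟩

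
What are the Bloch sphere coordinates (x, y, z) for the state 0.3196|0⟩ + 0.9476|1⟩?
(0.6057, 0, -0.7958)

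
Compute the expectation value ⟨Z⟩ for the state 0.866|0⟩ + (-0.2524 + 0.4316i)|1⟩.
0.5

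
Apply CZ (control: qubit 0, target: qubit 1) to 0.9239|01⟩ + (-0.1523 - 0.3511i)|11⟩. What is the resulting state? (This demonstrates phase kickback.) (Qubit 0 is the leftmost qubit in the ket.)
0.9239|01⟩ + (0.1523 + 0.3511i)|11⟩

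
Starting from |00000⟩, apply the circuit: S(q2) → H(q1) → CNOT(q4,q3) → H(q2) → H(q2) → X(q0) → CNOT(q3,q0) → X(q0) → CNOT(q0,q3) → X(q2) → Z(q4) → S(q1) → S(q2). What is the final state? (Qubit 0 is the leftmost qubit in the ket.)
(1/√2)i|00100⟩ - 1/√2|01100⟩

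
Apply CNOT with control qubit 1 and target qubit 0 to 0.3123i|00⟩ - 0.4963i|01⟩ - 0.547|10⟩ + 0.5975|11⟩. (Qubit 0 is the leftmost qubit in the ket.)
0.3123i|00⟩ + 0.5975|01⟩ - 0.547|10⟩ - 0.4963i|11⟩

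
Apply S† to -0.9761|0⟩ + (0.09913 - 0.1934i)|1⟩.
-0.9761|0⟩ + (-0.1934 - 0.09913i)|1⟩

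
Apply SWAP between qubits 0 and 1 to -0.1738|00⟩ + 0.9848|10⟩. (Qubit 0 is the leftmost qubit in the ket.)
-0.1738|00⟩ + 0.9848|01⟩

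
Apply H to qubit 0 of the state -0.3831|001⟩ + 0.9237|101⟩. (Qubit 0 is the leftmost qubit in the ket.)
0.3823|001⟩ - 0.924|101⟩

H on qubit 0 mixes each pair of kets that differ only in qubit 0: amplitudes (a, b) of (|…0…⟩, |…1…⟩) become ((a + b)/√2, (a − b)/√2). Kets absent from the input have amplitude 0.
(|001⟩, |101⟩): (a, b) = (-0.3831, 0.9237) → (0.3823, -0.924)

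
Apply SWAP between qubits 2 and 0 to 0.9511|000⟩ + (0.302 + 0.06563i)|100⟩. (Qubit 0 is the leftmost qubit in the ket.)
0.9511|000⟩ + (0.302 + 0.06563i)|001⟩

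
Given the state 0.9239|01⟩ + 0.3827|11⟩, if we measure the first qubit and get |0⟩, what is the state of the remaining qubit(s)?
|1⟩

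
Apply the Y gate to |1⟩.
-i|0⟩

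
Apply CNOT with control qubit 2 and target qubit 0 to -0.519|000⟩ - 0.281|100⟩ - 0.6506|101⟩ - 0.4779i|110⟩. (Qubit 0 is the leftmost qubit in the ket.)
-0.519|000⟩ - 0.6506|001⟩ - 0.281|100⟩ - 0.4779i|110⟩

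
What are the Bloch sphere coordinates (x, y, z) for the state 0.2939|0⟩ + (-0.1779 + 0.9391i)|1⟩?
(-0.1046, 0.552, -0.8272)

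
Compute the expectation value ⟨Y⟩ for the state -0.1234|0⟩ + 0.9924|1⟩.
0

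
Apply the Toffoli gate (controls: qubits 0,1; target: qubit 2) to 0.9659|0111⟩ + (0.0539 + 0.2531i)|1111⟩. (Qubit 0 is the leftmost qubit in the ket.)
0.9659|0111⟩ + (0.0539 + 0.2531i)|1101⟩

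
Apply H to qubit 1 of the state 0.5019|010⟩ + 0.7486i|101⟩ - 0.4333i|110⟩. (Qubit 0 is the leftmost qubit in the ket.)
0.3549|000⟩ - 0.3549|010⟩ - 0.3064i|100⟩ + 0.5293i|101⟩ + 0.3064i|110⟩ + 0.5293i|111⟩

H on qubit 1 mixes each pair of kets that differ only in qubit 1: amplitudes (a, b) of (|…0…⟩, |…1…⟩) become ((a + b)/√2, (a − b)/√2). Kets absent from the input have amplitude 0.
(|000⟩, |010⟩): (a, b) = (0, 0.5019) → (0.3549, -0.3549)
(|100⟩, |110⟩): (a, b) = (0, -0.4333i) → (-0.3064i, 0.3064i)
(|101⟩, |111⟩): (a, b) = (0.7486i, 0) → (0.5293i, 0.5293i)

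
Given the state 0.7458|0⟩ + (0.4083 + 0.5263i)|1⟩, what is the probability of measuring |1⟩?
0.4437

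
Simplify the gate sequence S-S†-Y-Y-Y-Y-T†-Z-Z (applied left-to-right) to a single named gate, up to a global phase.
T†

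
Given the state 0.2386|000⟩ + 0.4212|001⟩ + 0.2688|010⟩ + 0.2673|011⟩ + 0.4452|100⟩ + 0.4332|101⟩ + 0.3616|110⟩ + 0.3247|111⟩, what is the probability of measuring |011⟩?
0.07145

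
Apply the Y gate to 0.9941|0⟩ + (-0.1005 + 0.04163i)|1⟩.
(0.04163 + 0.1005i)|0⟩ + 0.9941i|1⟩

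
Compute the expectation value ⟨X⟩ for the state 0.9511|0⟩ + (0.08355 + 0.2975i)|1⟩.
0.1589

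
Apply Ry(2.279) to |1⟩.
-0.9084|0⟩ + 0.418|1⟩

Ry(2.279) = [[cos(θ/2), −sin(θ/2)], [sin(θ/2), cos(θ/2)]]; θ = 2.279, cos(θ/2) ≈ 0.418049, sin(θ/2) ≈ 0.908425.
With a = amp(|0⟩) = 0 and b = amp(|1⟩) = 1:
new amp(|0⟩) = (0.418049)·a + (-0.908425)·b = -0.9084
new amp(|1⟩) = (0.908425)·a + (0.418049)·b = 0.418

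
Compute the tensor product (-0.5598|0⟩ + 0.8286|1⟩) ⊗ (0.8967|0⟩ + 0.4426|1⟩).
-0.502|00⟩ - 0.2478|01⟩ + 0.743|10⟩ + 0.3667|11⟩

amp(|b₁b₂…⟩) = product of the factor amplitudes for bits b₁, b₂, …; only kets whose every factor amplitude is nonzero survive.
|00⟩: (-0.5598)(0.8967) = -0.502
|01⟩: (-0.5598)(0.4426) = -0.2478
|10⟩: (0.8286)(0.8967) = 0.743
|11⟩: (0.8286)(0.4426) = 0.3667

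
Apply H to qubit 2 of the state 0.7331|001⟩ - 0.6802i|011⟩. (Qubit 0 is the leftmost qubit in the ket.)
0.5184|000⟩ - 0.5184|001⟩ - 0.481i|010⟩ + 0.481i|011⟩

H on qubit 2 mixes each pair of kets that differ only in qubit 2: amplitudes (a, b) of (|…0…⟩, |…1…⟩) become ((a + b)/√2, (a − b)/√2). Kets absent from the input have amplitude 0.
(|000⟩, |001⟩): (a, b) = (0, 0.7331) → (0.5184, -0.5184)
(|010⟩, |011⟩): (a, b) = (0, -0.6802i) → (-0.481i, 0.481i)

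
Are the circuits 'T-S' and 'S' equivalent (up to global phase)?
No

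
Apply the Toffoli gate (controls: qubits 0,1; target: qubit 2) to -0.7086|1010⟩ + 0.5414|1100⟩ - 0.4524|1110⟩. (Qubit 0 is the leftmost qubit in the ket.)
-0.7086|1010⟩ - 0.4524|1100⟩ + 0.5414|1110⟩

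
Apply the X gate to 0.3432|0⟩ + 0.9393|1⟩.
0.9393|0⟩ + 0.3432|1⟩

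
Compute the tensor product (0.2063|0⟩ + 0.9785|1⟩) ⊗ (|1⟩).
0.2063|01⟩ + 0.9785|11⟩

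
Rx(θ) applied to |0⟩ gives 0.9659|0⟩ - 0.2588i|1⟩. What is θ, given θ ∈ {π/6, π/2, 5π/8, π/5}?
π/6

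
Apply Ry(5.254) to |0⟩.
-0.8705|0⟩ + 0.4922|1⟩

Ry(5.254) = [[cos(θ/2), −sin(θ/2)], [sin(θ/2), cos(θ/2)]]; θ = 5.254, cos(θ/2) ≈ -0.870493, sin(θ/2) ≈ 0.49218.
With a = amp(|0⟩) = 1 and b = amp(|1⟩) = 0:
new amp(|0⟩) = (-0.870493)·a + (-0.49218)·b = -0.8705
new amp(|1⟩) = (0.49218)·a + (-0.870493)·b = 0.4922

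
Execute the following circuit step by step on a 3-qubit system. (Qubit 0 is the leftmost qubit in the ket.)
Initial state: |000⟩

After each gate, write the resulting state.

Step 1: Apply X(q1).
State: |010⟩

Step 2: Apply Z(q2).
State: |010⟩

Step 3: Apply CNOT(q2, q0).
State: |010⟩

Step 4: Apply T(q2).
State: |010⟩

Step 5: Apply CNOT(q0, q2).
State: |010⟩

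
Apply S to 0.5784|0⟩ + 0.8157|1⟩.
0.5784|0⟩ + 0.8157i|1⟩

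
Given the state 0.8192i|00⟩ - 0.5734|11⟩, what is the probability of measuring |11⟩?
0.3288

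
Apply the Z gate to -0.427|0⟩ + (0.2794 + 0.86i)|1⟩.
-0.427|0⟩ + (-0.2794 - 0.86i)|1⟩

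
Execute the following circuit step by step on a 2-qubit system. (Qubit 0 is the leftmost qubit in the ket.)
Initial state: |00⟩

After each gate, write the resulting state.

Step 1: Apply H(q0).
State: 1/√2|00⟩ + 1/√2|10⟩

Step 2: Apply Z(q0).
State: 1/√2|00⟩ - 1/√2|10⟩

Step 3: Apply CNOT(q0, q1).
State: 1/√2|00⟩ - 1/√2|11⟩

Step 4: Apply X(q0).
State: -1/√2|01⟩ + 1/√2|10⟩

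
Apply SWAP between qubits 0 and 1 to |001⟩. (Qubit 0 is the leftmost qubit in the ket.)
|001⟩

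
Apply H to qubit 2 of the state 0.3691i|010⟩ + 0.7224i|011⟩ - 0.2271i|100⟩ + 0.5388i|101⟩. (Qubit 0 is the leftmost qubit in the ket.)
0.7718i|010⟩ - 0.2498i|011⟩ + 0.2204i|100⟩ - 0.5416i|101⟩

H on qubit 2 mixes each pair of kets that differ only in qubit 2: amplitudes (a, b) of (|…0…⟩, |…1…⟩) become ((a + b)/√2, (a − b)/√2). Kets absent from the input have amplitude 0.
(|010⟩, |011⟩): (a, b) = (0.3691i, 0.7224i) → (0.7718i, -0.2498i)
(|100⟩, |101⟩): (a, b) = (-0.2271i, 0.5388i) → (0.2204i, -0.5416i)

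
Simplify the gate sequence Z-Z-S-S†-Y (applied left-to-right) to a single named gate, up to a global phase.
Y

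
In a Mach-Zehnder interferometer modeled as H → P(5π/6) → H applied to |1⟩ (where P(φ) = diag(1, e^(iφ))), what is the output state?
(0.933 - 0.25i)|0⟩ + (0.06699 + 0.25i)|1⟩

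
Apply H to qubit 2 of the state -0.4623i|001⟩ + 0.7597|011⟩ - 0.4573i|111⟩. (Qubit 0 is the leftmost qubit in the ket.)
-0.3269i|000⟩ + 0.3269i|001⟩ + 0.5372|010⟩ - 0.5372|011⟩ - 0.3234i|110⟩ + 0.3234i|111⟩

H on qubit 2 mixes each pair of kets that differ only in qubit 2: amplitudes (a, b) of (|…0…⟩, |…1…⟩) become ((a + b)/√2, (a − b)/√2). Kets absent from the input have amplitude 0.
(|000⟩, |001⟩): (a, b) = (0, -0.4623i) → (-0.3269i, 0.3269i)
(|010⟩, |011⟩): (a, b) = (0, 0.7597) → (0.5372, -0.5372)
(|110⟩, |111⟩): (a, b) = (0, -0.4573i) → (-0.3234i, 0.3234i)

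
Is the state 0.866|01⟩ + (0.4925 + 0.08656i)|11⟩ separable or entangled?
Separable

Writing the state as a|00⟩ + b|01⟩ + c|10⟩ + d|11⟩, it is a product state iff ad − bc = 0.
Here (a, b, c, d) = (0, 0.866, 0, (0.4925 + 0.08656i)): ad − bc = (0)(0.4925 + 0.08656i) − (0.866)(0) = 0, so the state is separable.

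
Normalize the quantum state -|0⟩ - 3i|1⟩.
-0.3162|0⟩ - 0.9487i|1⟩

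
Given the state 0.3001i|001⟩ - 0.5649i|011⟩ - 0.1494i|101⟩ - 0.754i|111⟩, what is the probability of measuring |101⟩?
0.02232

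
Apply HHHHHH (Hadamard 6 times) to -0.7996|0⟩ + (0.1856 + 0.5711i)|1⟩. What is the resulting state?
-0.7996|0⟩ + (0.1856 + 0.5711i)|1⟩

H² = I, so an even number of Hadamards cancels: H^6 = I and the state is unchanged.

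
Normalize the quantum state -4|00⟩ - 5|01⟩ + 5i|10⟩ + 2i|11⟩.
-0.4781|00⟩ - 0.5976|01⟩ + 0.5976i|10⟩ + 0.239i|11⟩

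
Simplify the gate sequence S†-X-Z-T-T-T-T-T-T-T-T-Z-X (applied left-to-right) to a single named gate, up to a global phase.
S†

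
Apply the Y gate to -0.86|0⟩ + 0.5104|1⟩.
-0.5104i|0⟩ - 0.86i|1⟩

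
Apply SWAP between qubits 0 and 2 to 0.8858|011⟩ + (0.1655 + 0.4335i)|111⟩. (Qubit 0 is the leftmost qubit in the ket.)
0.8858|110⟩ + (0.1655 + 0.4335i)|111⟩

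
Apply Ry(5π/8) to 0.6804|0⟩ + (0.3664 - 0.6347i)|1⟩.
(0.07336 + 0.5277i)|0⟩ + (0.7693 - 0.3526i)|1⟩

Ry(5π/8) = [[cos(θ/2), −sin(θ/2)], [sin(θ/2), cos(θ/2)]]; θ = 5π/8, cos(θ/2) ≈ 0.55557, sin(θ/2) ≈ 0.83147.
With a = amp(|0⟩) = 0.6804 and b = amp(|1⟩) = (0.3664 - 0.6347i):
new amp(|0⟩) = (0.55557)·a + (-0.83147)·b = (0.07336 + 0.5277i)
new amp(|1⟩) = (0.83147)·a + (0.55557)·b = (0.7693 - 0.3526i)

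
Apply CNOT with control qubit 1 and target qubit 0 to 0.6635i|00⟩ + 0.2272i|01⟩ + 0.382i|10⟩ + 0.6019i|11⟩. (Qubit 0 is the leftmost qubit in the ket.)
0.6635i|00⟩ + 0.6019i|01⟩ + 0.382i|10⟩ + 0.2272i|11⟩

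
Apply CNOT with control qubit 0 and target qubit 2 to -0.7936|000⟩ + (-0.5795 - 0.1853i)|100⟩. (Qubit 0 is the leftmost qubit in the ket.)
-0.7936|000⟩ + (-0.5795 - 0.1853i)|101⟩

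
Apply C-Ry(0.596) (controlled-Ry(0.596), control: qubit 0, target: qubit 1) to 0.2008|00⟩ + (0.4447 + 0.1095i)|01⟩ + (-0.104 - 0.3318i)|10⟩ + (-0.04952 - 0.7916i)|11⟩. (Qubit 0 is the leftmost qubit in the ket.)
0.2008|00⟩ + (0.4447 + 0.1095i)|01⟩ + (-0.08488 - 0.08476i)|10⟩ + (-0.07787 - 0.8541i)|11⟩

C-Ry(0.596) leaves the control-|0⟩ kets |00⟩, |01⟩ unchanged and applies Ry(0.596) to qubit 1 on the control-|1⟩ pair (|10⟩, |11⟩).
Ry(0.596) = [[cos(θ/2), −sin(θ/2)], [sin(θ/2), cos(θ/2)]]; θ = 0.596, cos(θ/2) ≈ 0.955926, sin(θ/2) ≈ 0.293609.
With a = amp(|10⟩) = (-0.104 - 0.3318i) and b = amp(|11⟩) = (-0.04952 - 0.7916i):
new amp(|10⟩) = (0.955926)·a + (-0.293609)·b = (-0.08488 - 0.08476i)
new amp(|11⟩) = (0.293609)·a + (0.955926)·b = (-0.07787 - 0.8541i)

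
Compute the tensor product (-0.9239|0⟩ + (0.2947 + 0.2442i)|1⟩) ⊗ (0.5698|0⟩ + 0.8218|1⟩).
-0.5264|00⟩ - 0.7593|01⟩ + (0.1679 + 0.1391i)|10⟩ + (0.2422 + 0.2007i)|11⟩

amp(|b₁b₂…⟩) = product of the factor amplitudes for bits b₁, b₂, …; only kets whose every factor amplitude is nonzero survive.
|00⟩: (-0.9239)(0.5698) = -0.5264
|01⟩: (-0.9239)(0.8218) = -0.7593
|10⟩: (0.2947 + 0.2442i)(0.5698) = (0.1679 + 0.1391i)
|11⟩: (0.2947 + 0.2442i)(0.8218) = (0.2422 + 0.2007i)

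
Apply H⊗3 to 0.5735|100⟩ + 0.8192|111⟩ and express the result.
0.4924|000⟩ - 0.08687|001⟩ - 0.08687|010⟩ + 0.4924|011⟩ - 0.4924|100⟩ + 0.08687|101⟩ + 0.08687|110⟩ - 0.4924|111⟩

H⊗3 gives amp(|y⟩) = (1/2√2) Σ_x (−1)^(x·y) amp(|x⟩), where x·y is the number of positions in which both x and y have a 1.
|000⟩: (0.5735 + 0.8192)/(2√2) = 0.4924
|001⟩: (0.5735 - 0.8192)/(2√2) = -0.08687
|010⟩: (0.5735 - 0.8192)/(2√2) = -0.08687
|011⟩: (0.5735 + 0.8192)/(2√2) = 0.4924
|100⟩: (-0.5735 - 0.8192)/(2√2) = -0.4924
|101⟩: (-0.5735 + 0.8192)/(2√2) = 0.08687
|110⟩: (-0.5735 + 0.8192)/(2√2) = 0.08687
|111⟩: (-0.5735 - 0.8192)/(2√2) = -0.4924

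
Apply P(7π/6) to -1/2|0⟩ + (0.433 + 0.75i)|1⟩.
-1/2|0⟩ + (0.000011 - 0.866i)|1⟩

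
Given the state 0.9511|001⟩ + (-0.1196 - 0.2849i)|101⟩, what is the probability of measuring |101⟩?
0.09547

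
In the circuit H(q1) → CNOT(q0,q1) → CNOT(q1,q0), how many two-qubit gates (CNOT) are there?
2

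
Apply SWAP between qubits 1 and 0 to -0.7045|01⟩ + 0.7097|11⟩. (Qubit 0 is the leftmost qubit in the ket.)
-0.7045|10⟩ + 0.7097|11⟩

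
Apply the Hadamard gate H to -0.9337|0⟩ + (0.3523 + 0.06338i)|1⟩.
(-0.4111 + 0.04482i)|0⟩ + (-0.9093 - 0.04482i)|1⟩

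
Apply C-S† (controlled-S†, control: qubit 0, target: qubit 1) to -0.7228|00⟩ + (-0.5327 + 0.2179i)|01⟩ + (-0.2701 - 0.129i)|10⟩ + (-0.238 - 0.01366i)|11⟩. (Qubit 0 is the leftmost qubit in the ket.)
-0.7228|00⟩ + (-0.5327 + 0.2179i)|01⟩ + (-0.2701 - 0.129i)|10⟩ + (-0.01366 + 0.238i)|11⟩

C-S† leaves the control-|0⟩ kets |00⟩, |01⟩ unchanged and applies S† to qubit 1 on the control-|1⟩ pair (|10⟩, |11⟩).
S† = [[1, 0], [0, -i]].
With a = amp(|10⟩) = (-0.2701 - 0.129i) and b = amp(|11⟩) = (-0.238 - 0.01366i):
new amp(|10⟩) = (1)·a = (-0.2701 - 0.129i)
new amp(|11⟩) = (-i)·b = (-0.01366 + 0.238i)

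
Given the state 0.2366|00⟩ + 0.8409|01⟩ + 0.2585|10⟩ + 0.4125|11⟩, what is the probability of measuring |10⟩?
0.06682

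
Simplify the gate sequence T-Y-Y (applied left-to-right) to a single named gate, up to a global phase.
T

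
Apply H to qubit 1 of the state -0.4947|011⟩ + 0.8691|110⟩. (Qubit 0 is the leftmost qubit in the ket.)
-0.3498|001⟩ + 0.3498|011⟩ + 0.6145|100⟩ - 0.6145|110⟩

H on qubit 1 mixes each pair of kets that differ only in qubit 1: amplitudes (a, b) of (|…0…⟩, |…1…⟩) become ((a + b)/√2, (a − b)/√2). Kets absent from the input have amplitude 0.
(|001⟩, |011⟩): (a, b) = (0, -0.4947) → (-0.3498, 0.3498)
(|100⟩, |110⟩): (a, b) = (0, 0.8691) → (0.6145, -0.6145)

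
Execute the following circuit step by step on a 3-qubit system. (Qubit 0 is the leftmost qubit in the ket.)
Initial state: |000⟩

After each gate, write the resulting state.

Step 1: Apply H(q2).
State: 1/√2|000⟩ + 1/√2|001⟩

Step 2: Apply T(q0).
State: 1/√2|000⟩ + 1/√2|001⟩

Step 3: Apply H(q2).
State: |000⟩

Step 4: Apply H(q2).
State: 1/√2|000⟩ + 1/√2|001⟩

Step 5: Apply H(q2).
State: |000⟩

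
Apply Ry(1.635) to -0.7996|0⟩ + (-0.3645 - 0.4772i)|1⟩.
(-0.2811 + 0.3481i)|0⟩ + (-0.8326 - 0.3264i)|1⟩

Ry(1.635) = [[cos(θ/2), −sin(θ/2)], [sin(θ/2), cos(θ/2)]]; θ = 1.635, cos(θ/2) ≈ 0.684047, sin(θ/2) ≈ 0.729438.
With a = amp(|0⟩) = -0.7996 and b = amp(|1⟩) = (-0.3645 - 0.4772i):
new amp(|0⟩) = (0.684047)·a + (-0.729438)·b = (-0.2811 + 0.3481i)
new amp(|1⟩) = (0.729438)·a + (0.684047)·b = (-0.8326 - 0.3264i)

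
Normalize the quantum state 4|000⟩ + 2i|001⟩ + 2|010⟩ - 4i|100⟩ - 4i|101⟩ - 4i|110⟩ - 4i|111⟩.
0.4264|000⟩ + 0.2132i|001⟩ + 0.2132|010⟩ - 0.4264i|100⟩ - 0.4264i|101⟩ - 0.4264i|110⟩ - 0.4264i|111⟩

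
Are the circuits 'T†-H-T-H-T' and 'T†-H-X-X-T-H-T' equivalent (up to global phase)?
Yes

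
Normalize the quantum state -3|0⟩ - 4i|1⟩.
-0.6|0⟩ - 0.8i|1⟩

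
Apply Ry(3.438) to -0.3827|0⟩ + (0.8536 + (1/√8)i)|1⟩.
(-0.7877 - 0.3497i)|0⟩ + (-0.5045 - 0.05221i)|1⟩

Ry(3.438) = [[cos(θ/2), −sin(θ/2)], [sin(θ/2), cos(θ/2)]]; θ = 3.438, cos(θ/2) ≈ -0.147662, sin(θ/2) ≈ 0.989038.
With a = amp(|0⟩) = -0.3827 and b = amp(|1⟩) = (0.8536 + (1/√8)i):
new amp(|0⟩) = (-0.147662)·a + (-0.989038)·b = (-0.7877 - 0.3497i)
new amp(|1⟩) = (0.989038)·a + (-0.147662)·b = (-0.5045 - 0.05221i)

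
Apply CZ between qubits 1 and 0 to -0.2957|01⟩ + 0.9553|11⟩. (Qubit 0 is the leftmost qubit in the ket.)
-0.2957|01⟩ - 0.9553|11⟩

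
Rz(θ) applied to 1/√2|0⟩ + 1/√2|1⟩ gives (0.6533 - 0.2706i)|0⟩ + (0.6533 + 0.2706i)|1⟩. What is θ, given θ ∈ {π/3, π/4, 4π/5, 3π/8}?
π/4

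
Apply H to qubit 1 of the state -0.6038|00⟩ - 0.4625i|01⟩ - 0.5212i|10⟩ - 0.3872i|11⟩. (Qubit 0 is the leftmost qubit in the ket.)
(-0.427 - 0.327i)|00⟩ + (-0.427 + 0.327i)|01⟩ - 0.6423i|10⟩ - 0.09475i|11⟩

H on qubit 1 mixes each pair of kets that differ only in qubit 1: amplitudes (a, b) of (|…0…⟩, |…1…⟩) become ((a + b)/√2, (a − b)/√2). Kets absent from the input have amplitude 0.
(|00⟩, |01⟩): (a, b) = (-0.6038, -0.4625i) → ((-0.427 - 0.327i), (-0.427 + 0.327i))
(|10⟩, |11⟩): (a, b) = (-0.5212i, -0.3872i) → (-0.6423i, -0.09475i)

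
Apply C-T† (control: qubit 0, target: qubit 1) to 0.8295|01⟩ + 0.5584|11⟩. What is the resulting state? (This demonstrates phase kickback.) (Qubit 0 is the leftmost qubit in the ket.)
0.8295|01⟩ + (0.3948 - 0.3948i)|11⟩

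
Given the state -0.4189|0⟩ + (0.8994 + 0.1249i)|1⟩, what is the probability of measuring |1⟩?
0.8245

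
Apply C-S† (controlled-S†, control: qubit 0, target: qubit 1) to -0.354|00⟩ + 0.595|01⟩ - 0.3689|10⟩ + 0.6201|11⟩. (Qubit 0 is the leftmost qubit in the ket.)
-0.354|00⟩ + 0.595|01⟩ - 0.3689|10⟩ - 0.6201i|11⟩

C-S† leaves the control-|0⟩ kets |00⟩, |01⟩ unchanged and applies S† to qubit 1 on the control-|1⟩ pair (|10⟩, |11⟩).
S† = [[1, 0], [0, -i]].
With a = amp(|10⟩) = -0.3689 and b = amp(|11⟩) = 0.6201:
new amp(|10⟩) = (1)·a = -0.3689
new amp(|11⟩) = (-i)·b = -0.6201i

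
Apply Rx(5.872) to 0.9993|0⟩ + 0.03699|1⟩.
(-0.9783 - 0.007551i)|0⟩ + (-0.03621 - 0.204i)|1⟩

Rx(5.872) = [[cos(θ/2), −i·sin(θ/2)], [−i·sin(θ/2), cos(θ/2)]]; θ = 5.872, cos(θ/2) ≈ -0.97894, sin(θ/2) ≈ 0.204147.
With a = amp(|0⟩) = 0.9993 and b = amp(|1⟩) = 0.03699:
new amp(|0⟩) = (-0.97894)·a + (-0.204147i)·b = (-0.9783 - 0.007551i)
new amp(|1⟩) = (-0.204147i)·a + (-0.97894)·b = (-0.03621 - 0.204i)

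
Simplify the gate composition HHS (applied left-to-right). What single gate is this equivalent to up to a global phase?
S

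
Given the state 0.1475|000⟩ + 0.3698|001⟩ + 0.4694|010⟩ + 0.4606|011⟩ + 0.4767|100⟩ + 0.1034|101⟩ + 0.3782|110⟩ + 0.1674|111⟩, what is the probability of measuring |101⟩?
0.01069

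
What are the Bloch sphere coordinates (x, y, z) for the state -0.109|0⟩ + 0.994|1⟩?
(-0.2167, 0, -0.9762)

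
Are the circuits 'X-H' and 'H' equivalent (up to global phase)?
No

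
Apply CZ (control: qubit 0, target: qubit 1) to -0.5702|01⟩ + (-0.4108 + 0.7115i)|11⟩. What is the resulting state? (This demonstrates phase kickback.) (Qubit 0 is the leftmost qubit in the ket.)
-0.5702|01⟩ + (0.4108 - 0.7115i)|11⟩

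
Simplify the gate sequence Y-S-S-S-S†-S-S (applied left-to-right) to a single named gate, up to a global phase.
Y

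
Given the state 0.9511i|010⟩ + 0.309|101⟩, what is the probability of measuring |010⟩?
0.9046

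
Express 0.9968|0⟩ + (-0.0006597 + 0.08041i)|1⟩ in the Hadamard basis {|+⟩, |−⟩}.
(0.7044 + 0.05686i)|+⟩ + (0.7053 - 0.05686i)|−⟩

With |ψ⟩ = α|0⟩ + β|1⟩, the Hadamard-basis coefficients are ⟨+|ψ⟩ = (α + β)/√2 and ⟨−|ψ⟩ = (α − β)/√2.
Here α = 0.9968, β = (-0.0006597 + 0.08041i): (α + β)/√2 = (0.7044 + 0.05686i), (α − β)/√2 = (0.7053 - 0.05686i).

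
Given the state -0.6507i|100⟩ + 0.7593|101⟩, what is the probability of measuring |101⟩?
0.5765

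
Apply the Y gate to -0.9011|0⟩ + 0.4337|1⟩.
-0.4337i|0⟩ - 0.9011i|1⟩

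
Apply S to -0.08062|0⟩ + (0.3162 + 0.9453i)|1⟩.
-0.08062|0⟩ + (-0.9453 + 0.3162i)|1⟩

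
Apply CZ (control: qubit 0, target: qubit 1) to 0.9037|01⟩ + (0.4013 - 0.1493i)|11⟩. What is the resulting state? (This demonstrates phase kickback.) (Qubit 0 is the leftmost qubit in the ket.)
0.9037|01⟩ + (-0.4013 + 0.1493i)|11⟩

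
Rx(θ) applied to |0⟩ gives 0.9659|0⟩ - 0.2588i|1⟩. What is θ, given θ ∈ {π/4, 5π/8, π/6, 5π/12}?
π/6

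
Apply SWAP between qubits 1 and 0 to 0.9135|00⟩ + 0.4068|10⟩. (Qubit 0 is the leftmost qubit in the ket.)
0.9135|00⟩ + 0.4068|01⟩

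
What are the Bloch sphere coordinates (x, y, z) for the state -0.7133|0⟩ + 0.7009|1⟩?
(-0.9999, 0, 0.01754)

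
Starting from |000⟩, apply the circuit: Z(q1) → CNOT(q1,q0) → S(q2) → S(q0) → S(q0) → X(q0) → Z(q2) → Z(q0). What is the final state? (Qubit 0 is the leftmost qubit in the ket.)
-|100⟩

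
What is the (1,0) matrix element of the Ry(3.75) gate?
0.9541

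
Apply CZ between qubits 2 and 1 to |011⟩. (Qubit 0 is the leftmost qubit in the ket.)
-|011⟩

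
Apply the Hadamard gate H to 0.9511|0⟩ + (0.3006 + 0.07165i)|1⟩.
(0.8851 + 0.05066i)|0⟩ + (0.46 - 0.05066i)|1⟩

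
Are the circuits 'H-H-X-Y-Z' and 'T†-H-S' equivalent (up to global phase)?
No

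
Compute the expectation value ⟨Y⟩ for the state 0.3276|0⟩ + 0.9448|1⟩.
0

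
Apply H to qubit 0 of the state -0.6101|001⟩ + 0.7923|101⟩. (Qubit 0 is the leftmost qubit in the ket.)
0.1288|001⟩ - 0.9916|101⟩

H on qubit 0 mixes each pair of kets that differ only in qubit 0: amplitudes (a, b) of (|…0…⟩, |…1…⟩) become ((a + b)/√2, (a − b)/√2). Kets absent from the input have amplitude 0.
(|001⟩, |101⟩): (a, b) = (-0.6101, 0.7923) → (0.1288, -0.9916)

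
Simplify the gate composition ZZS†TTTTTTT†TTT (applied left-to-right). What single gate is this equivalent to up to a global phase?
S†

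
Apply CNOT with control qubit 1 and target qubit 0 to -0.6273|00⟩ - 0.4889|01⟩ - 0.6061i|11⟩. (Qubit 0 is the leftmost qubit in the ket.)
-0.6273|00⟩ - 0.6061i|01⟩ - 0.4889|11⟩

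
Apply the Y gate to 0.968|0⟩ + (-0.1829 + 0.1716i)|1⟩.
(0.1716 + 0.1829i)|0⟩ + 0.968i|1⟩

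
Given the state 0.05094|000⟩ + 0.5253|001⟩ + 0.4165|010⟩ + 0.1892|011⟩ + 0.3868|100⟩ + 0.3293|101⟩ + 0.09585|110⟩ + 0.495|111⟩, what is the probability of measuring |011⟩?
0.0358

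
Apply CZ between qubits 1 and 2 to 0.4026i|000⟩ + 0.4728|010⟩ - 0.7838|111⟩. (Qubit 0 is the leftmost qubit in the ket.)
0.4026i|000⟩ + 0.4728|010⟩ + 0.7838|111⟩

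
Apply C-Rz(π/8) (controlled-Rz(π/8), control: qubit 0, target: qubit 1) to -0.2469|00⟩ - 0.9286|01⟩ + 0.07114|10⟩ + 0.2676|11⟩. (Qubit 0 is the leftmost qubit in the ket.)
-0.2469|00⟩ - 0.9286|01⟩ + (0.06977 - 0.01388i)|10⟩ + (0.2625 + 0.05221i)|11⟩

C-Rz(π/8) leaves the control-|0⟩ kets |00⟩, |01⟩ unchanged and applies Rz(π/8) to qubit 1 on the control-|1⟩ pair (|10⟩, |11⟩).
Rz(π/8) = [[e^(−iθ/2), 0], [0, e^(iθ/2)]] with e^(±iθ/2) = cos(θ/2) ± i·sin(θ/2); θ = π/8, cos(θ/2) ≈ 0.980785, sin(θ/2) ≈ 0.19509.
With a = amp(|10⟩) = 0.07114 and b = amp(|11⟩) = 0.2676:
new amp(|10⟩) = (0.980785 - 0.19509i)·a = (0.06977 - 0.01388i)
new amp(|11⟩) = (0.980785 + 0.19509i)·b = (0.2625 + 0.05221i)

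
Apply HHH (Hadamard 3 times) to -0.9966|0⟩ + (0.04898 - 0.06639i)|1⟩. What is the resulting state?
(-0.6701 - 0.04694i)|0⟩ + (-0.7393 + 0.04694i)|1⟩

H² = I, so H^3 = H: a single Hadamard. With (a, b) = (-0.9966, (0.04898 - 0.06639i)), H gives ((a + b)/√2, (a − b)/√2) = ((-0.6701 - 0.04694i), (-0.7393 + 0.04694i)).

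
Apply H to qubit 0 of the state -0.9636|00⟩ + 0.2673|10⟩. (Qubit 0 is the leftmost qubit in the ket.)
-0.4924|00⟩ - 0.8704|10⟩

H on qubit 0 mixes each pair of kets that differ only in qubit 0: amplitudes (a, b) of (|…0…⟩, |…1…⟩) become ((a + b)/√2, (a − b)/√2). Kets absent from the input have amplitude 0.
(|00⟩, |10⟩): (a, b) = (-0.9636, 0.2673) → (-0.4924, -0.8704)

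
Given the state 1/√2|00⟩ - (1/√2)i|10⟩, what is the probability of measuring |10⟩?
1/2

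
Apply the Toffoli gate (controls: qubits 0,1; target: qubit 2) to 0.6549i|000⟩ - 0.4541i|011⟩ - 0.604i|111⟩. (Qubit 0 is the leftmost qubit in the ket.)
0.6549i|000⟩ - 0.4541i|011⟩ - 0.604i|110⟩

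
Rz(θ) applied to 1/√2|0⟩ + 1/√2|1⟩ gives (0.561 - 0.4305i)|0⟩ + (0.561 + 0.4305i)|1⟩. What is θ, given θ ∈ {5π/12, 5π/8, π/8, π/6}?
5π/12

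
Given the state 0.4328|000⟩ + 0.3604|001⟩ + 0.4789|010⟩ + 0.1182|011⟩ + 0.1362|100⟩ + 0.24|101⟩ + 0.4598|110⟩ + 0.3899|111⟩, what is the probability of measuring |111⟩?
0.152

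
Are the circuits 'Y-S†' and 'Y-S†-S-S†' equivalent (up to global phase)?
Yes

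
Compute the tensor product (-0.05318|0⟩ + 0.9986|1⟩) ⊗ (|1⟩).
-0.05318|01⟩ + 0.9986|11⟩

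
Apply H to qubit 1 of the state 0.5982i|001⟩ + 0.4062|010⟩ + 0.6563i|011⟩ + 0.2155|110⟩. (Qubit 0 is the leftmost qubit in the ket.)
0.2872|000⟩ + 0.8871i|001⟩ - 0.2872|010⟩ - 0.04108i|011⟩ + 0.1524|100⟩ - 0.1524|110⟩

H on qubit 1 mixes each pair of kets that differ only in qubit 1: amplitudes (a, b) of (|…0…⟩, |…1…⟩) become ((a + b)/√2, (a − b)/√2). Kets absent from the input have amplitude 0.
(|000⟩, |010⟩): (a, b) = (0, 0.4062) → (0.2872, -0.2872)
(|001⟩, |011⟩): (a, b) = (0.5982i, 0.6563i) → (0.8871i, -0.04108i)
(|100⟩, |110⟩): (a, b) = (0, 0.2155) → (0.1524, -0.1524)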